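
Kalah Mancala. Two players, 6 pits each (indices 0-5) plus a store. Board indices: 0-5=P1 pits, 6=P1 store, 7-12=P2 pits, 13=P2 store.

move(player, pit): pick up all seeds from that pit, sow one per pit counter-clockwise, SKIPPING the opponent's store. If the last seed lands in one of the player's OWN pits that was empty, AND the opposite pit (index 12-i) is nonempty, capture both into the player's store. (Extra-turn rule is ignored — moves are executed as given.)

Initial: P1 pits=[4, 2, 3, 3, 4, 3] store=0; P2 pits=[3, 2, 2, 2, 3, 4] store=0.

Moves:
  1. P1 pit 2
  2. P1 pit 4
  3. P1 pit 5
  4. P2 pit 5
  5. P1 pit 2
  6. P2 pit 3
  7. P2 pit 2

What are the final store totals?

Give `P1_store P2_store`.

Answer: 2 3

Derivation:
Move 1: P1 pit2 -> P1=[4,2,0,4,5,4](0) P2=[3,2,2,2,3,4](0)
Move 2: P1 pit4 -> P1=[4,2,0,4,0,5](1) P2=[4,3,3,2,3,4](0)
Move 3: P1 pit5 -> P1=[4,2,0,4,0,0](2) P2=[5,4,4,3,3,4](0)
Move 4: P2 pit5 -> P1=[5,3,1,4,0,0](2) P2=[5,4,4,3,3,0](1)
Move 5: P1 pit2 -> P1=[5,3,0,5,0,0](2) P2=[5,4,4,3,3,0](1)
Move 6: P2 pit3 -> P1=[5,3,0,5,0,0](2) P2=[5,4,4,0,4,1](2)
Move 7: P2 pit2 -> P1=[5,3,0,5,0,0](2) P2=[5,4,0,1,5,2](3)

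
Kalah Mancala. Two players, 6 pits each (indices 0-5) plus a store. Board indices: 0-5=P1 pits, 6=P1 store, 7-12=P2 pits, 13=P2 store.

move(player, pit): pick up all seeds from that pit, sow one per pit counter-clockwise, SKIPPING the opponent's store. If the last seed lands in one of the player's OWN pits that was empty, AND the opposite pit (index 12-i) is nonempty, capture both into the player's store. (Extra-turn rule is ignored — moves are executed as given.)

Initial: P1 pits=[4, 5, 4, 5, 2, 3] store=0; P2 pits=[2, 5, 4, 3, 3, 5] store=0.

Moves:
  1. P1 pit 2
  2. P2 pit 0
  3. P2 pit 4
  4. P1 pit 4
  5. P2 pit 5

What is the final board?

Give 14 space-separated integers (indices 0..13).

Answer: 6 6 1 7 1 5 2 1 6 5 3 0 0 2

Derivation:
Move 1: P1 pit2 -> P1=[4,5,0,6,3,4](1) P2=[2,5,4,3,3,5](0)
Move 2: P2 pit0 -> P1=[4,5,0,6,3,4](1) P2=[0,6,5,3,3,5](0)
Move 3: P2 pit4 -> P1=[5,5,0,6,3,4](1) P2=[0,6,5,3,0,6](1)
Move 4: P1 pit4 -> P1=[5,5,0,6,0,5](2) P2=[1,6,5,3,0,6](1)
Move 5: P2 pit5 -> P1=[6,6,1,7,1,5](2) P2=[1,6,5,3,0,0](2)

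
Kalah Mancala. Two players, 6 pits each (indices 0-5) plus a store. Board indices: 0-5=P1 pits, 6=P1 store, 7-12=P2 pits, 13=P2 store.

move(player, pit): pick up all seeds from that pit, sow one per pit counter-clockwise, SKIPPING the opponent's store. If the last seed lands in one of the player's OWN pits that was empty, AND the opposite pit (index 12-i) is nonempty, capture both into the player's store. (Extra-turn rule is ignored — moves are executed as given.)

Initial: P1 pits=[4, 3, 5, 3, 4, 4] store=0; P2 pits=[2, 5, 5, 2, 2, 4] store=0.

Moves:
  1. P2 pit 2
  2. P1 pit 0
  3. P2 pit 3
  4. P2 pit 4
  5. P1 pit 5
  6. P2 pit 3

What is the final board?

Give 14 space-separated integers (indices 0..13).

Move 1: P2 pit2 -> P1=[5,3,5,3,4,4](0) P2=[2,5,0,3,3,5](1)
Move 2: P1 pit0 -> P1=[0,4,6,4,5,5](0) P2=[2,5,0,3,3,5](1)
Move 3: P2 pit3 -> P1=[0,4,6,4,5,5](0) P2=[2,5,0,0,4,6](2)
Move 4: P2 pit4 -> P1=[1,5,6,4,5,5](0) P2=[2,5,0,0,0,7](3)
Move 5: P1 pit5 -> P1=[1,5,6,4,5,0](1) P2=[3,6,1,1,0,7](3)
Move 6: P2 pit3 -> P1=[1,0,6,4,5,0](1) P2=[3,6,1,0,0,7](9)

Answer: 1 0 6 4 5 0 1 3 6 1 0 0 7 9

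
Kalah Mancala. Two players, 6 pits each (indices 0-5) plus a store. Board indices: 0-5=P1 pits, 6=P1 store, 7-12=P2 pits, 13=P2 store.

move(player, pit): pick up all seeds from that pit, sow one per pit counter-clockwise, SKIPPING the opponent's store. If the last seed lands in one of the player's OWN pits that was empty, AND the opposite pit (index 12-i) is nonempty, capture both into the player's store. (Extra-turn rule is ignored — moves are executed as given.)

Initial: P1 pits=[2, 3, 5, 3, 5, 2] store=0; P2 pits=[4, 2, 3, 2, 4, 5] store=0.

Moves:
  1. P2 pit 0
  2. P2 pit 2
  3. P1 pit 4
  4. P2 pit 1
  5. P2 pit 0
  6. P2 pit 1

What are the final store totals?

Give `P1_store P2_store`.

Answer: 1 1

Derivation:
Move 1: P2 pit0 -> P1=[2,3,5,3,5,2](0) P2=[0,3,4,3,5,5](0)
Move 2: P2 pit2 -> P1=[2,3,5,3,5,2](0) P2=[0,3,0,4,6,6](1)
Move 3: P1 pit4 -> P1=[2,3,5,3,0,3](1) P2=[1,4,1,4,6,6](1)
Move 4: P2 pit1 -> P1=[2,3,5,3,0,3](1) P2=[1,0,2,5,7,7](1)
Move 5: P2 pit0 -> P1=[2,3,5,3,0,3](1) P2=[0,1,2,5,7,7](1)
Move 6: P2 pit1 -> P1=[2,3,5,3,0,3](1) P2=[0,0,3,5,7,7](1)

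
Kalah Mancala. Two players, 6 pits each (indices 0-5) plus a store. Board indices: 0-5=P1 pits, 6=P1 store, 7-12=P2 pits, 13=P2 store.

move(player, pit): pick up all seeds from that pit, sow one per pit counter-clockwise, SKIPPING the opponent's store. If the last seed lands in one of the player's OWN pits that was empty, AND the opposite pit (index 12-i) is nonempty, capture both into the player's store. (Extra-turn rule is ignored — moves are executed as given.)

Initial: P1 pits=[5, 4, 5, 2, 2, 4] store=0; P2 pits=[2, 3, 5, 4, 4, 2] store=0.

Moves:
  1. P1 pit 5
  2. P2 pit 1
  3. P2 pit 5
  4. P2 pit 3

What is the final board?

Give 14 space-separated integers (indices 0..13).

Answer: 7 6 5 2 2 0 1 3 0 7 0 6 1 2

Derivation:
Move 1: P1 pit5 -> P1=[5,4,5,2,2,0](1) P2=[3,4,6,4,4,2](0)
Move 2: P2 pit1 -> P1=[5,4,5,2,2,0](1) P2=[3,0,7,5,5,3](0)
Move 3: P2 pit5 -> P1=[6,5,5,2,2,0](1) P2=[3,0,7,5,5,0](1)
Move 4: P2 pit3 -> P1=[7,6,5,2,2,0](1) P2=[3,0,7,0,6,1](2)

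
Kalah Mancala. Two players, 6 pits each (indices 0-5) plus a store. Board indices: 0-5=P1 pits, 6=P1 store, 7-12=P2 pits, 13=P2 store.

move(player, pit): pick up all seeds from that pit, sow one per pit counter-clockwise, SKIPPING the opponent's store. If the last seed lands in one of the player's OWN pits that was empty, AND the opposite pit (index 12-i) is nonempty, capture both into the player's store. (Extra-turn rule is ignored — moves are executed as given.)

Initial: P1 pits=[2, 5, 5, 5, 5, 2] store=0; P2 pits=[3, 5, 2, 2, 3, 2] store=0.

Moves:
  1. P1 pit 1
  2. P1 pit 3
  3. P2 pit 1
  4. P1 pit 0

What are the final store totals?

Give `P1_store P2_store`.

Answer: 7 1

Derivation:
Move 1: P1 pit1 -> P1=[2,0,6,6,6,3](1) P2=[3,5,2,2,3,2](0)
Move 2: P1 pit3 -> P1=[2,0,6,0,7,4](2) P2=[4,6,3,2,3,2](0)
Move 3: P2 pit1 -> P1=[3,0,6,0,7,4](2) P2=[4,0,4,3,4,3](1)
Move 4: P1 pit0 -> P1=[0,1,7,0,7,4](7) P2=[4,0,0,3,4,3](1)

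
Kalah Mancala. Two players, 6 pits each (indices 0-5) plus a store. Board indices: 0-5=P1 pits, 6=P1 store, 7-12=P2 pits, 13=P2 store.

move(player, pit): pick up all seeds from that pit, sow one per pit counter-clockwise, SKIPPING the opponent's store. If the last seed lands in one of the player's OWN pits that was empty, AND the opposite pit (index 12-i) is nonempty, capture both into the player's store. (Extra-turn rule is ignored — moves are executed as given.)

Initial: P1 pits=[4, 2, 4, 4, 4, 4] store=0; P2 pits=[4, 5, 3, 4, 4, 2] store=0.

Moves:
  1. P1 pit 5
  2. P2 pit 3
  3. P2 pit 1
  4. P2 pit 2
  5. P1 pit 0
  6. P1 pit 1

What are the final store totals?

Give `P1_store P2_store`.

Move 1: P1 pit5 -> P1=[4,2,4,4,4,0](1) P2=[5,6,4,4,4,2](0)
Move 2: P2 pit3 -> P1=[5,2,4,4,4,0](1) P2=[5,6,4,0,5,3](1)
Move 3: P2 pit1 -> P1=[6,2,4,4,4,0](1) P2=[5,0,5,1,6,4](2)
Move 4: P2 pit2 -> P1=[7,2,4,4,4,0](1) P2=[5,0,0,2,7,5](3)
Move 5: P1 pit0 -> P1=[0,3,5,5,5,1](2) P2=[6,0,0,2,7,5](3)
Move 6: P1 pit1 -> P1=[0,0,6,6,6,1](2) P2=[6,0,0,2,7,5](3)

Answer: 2 3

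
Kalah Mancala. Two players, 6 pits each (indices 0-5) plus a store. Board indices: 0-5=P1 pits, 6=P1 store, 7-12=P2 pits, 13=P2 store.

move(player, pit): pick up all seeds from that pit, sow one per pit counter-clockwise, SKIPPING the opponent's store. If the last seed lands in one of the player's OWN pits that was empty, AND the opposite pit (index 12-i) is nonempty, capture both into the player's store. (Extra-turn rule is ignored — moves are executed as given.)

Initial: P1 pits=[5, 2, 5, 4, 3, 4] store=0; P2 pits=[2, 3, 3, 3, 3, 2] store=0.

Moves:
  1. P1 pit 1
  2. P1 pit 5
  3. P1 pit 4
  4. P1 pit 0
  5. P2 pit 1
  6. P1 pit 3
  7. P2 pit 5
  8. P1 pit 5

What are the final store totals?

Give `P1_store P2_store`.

Answer: 4 1

Derivation:
Move 1: P1 pit1 -> P1=[5,0,6,5,3,4](0) P2=[2,3,3,3,3,2](0)
Move 2: P1 pit5 -> P1=[5,0,6,5,3,0](1) P2=[3,4,4,3,3,2](0)
Move 3: P1 pit4 -> P1=[5,0,6,5,0,1](2) P2=[4,4,4,3,3,2](0)
Move 4: P1 pit0 -> P1=[0,1,7,6,1,2](2) P2=[4,4,4,3,3,2](0)
Move 5: P2 pit1 -> P1=[0,1,7,6,1,2](2) P2=[4,0,5,4,4,3](0)
Move 6: P1 pit3 -> P1=[0,1,7,0,2,3](3) P2=[5,1,6,4,4,3](0)
Move 7: P2 pit5 -> P1=[1,2,7,0,2,3](3) P2=[5,1,6,4,4,0](1)
Move 8: P1 pit5 -> P1=[1,2,7,0,2,0](4) P2=[6,2,6,4,4,0](1)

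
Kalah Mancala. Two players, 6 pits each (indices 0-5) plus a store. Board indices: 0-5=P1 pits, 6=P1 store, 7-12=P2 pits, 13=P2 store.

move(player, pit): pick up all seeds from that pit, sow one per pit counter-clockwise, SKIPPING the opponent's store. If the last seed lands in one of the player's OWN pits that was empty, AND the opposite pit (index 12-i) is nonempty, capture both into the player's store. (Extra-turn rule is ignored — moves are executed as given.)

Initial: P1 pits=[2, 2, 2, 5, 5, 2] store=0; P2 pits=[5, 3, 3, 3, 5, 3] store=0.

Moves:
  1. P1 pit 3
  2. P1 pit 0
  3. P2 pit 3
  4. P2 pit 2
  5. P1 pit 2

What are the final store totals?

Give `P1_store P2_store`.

Move 1: P1 pit3 -> P1=[2,2,2,0,6,3](1) P2=[6,4,3,3,5,3](0)
Move 2: P1 pit0 -> P1=[0,3,3,0,6,3](1) P2=[6,4,3,3,5,3](0)
Move 3: P2 pit3 -> P1=[0,3,3,0,6,3](1) P2=[6,4,3,0,6,4](1)
Move 4: P2 pit2 -> P1=[0,3,3,0,6,3](1) P2=[6,4,0,1,7,5](1)
Move 5: P1 pit2 -> P1=[0,3,0,1,7,4](1) P2=[6,4,0,1,7,5](1)

Answer: 1 1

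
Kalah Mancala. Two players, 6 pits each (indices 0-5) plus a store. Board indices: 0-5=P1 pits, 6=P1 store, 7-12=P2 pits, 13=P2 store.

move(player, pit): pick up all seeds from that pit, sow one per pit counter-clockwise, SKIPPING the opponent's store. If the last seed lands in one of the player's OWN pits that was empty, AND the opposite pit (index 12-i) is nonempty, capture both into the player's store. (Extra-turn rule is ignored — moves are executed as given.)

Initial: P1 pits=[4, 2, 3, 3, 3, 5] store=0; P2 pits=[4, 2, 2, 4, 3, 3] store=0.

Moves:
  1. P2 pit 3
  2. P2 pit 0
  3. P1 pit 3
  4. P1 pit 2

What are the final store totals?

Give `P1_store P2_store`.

Answer: 1 1

Derivation:
Move 1: P2 pit3 -> P1=[5,2,3,3,3,5](0) P2=[4,2,2,0,4,4](1)
Move 2: P2 pit0 -> P1=[5,2,3,3,3,5](0) P2=[0,3,3,1,5,4](1)
Move 3: P1 pit3 -> P1=[5,2,3,0,4,6](1) P2=[0,3,3,1,5,4](1)
Move 4: P1 pit2 -> P1=[5,2,0,1,5,7](1) P2=[0,3,3,1,5,4](1)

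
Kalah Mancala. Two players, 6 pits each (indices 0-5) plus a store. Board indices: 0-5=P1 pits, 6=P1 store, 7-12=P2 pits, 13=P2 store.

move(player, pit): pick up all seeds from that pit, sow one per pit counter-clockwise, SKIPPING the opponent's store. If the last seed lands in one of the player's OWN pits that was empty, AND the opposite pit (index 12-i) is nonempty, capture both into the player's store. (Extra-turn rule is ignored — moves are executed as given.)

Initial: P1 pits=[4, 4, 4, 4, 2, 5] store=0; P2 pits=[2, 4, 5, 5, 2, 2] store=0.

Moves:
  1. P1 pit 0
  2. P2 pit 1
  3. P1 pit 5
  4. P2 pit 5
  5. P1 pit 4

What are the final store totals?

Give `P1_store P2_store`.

Move 1: P1 pit0 -> P1=[0,5,5,5,3,5](0) P2=[2,4,5,5,2,2](0)
Move 2: P2 pit1 -> P1=[0,5,5,5,3,5](0) P2=[2,0,6,6,3,3](0)
Move 3: P1 pit5 -> P1=[0,5,5,5,3,0](1) P2=[3,1,7,7,3,3](0)
Move 4: P2 pit5 -> P1=[1,6,5,5,3,0](1) P2=[3,1,7,7,3,0](1)
Move 5: P1 pit4 -> P1=[1,6,5,5,0,1](2) P2=[4,1,7,7,3,0](1)

Answer: 2 1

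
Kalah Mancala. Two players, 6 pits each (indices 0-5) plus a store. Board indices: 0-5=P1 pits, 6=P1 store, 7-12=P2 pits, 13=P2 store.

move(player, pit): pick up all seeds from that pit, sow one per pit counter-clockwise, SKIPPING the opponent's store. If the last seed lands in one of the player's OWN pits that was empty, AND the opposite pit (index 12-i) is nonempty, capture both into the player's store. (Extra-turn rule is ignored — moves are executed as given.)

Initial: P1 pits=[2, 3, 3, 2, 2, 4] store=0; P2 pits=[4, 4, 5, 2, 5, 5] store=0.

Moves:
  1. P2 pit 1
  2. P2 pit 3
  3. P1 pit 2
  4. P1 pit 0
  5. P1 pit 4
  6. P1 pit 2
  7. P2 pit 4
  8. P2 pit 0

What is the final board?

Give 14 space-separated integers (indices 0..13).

Answer: 1 5 1 5 1 6 1 0 1 7 1 1 9 2

Derivation:
Move 1: P2 pit1 -> P1=[2,3,3,2,2,4](0) P2=[4,0,6,3,6,6](0)
Move 2: P2 pit3 -> P1=[2,3,3,2,2,4](0) P2=[4,0,6,0,7,7](1)
Move 3: P1 pit2 -> P1=[2,3,0,3,3,5](0) P2=[4,0,6,0,7,7](1)
Move 4: P1 pit0 -> P1=[0,4,1,3,3,5](0) P2=[4,0,6,0,7,7](1)
Move 5: P1 pit4 -> P1=[0,4,1,3,0,6](1) P2=[5,0,6,0,7,7](1)
Move 6: P1 pit2 -> P1=[0,4,0,4,0,6](1) P2=[5,0,6,0,7,7](1)
Move 7: P2 pit4 -> P1=[1,5,1,5,1,6](1) P2=[5,0,6,0,0,8](2)
Move 8: P2 pit0 -> P1=[1,5,1,5,1,6](1) P2=[0,1,7,1,1,9](2)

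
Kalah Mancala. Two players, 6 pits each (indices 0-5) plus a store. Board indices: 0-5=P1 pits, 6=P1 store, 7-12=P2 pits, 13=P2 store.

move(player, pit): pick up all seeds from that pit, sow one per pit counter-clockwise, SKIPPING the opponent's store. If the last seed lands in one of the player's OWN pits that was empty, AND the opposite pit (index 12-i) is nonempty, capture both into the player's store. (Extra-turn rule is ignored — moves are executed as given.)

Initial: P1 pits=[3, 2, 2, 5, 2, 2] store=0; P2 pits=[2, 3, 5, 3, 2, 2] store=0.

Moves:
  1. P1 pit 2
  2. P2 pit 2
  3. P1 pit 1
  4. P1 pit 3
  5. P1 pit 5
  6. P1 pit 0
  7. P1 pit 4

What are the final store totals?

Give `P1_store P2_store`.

Move 1: P1 pit2 -> P1=[3,2,0,6,3,2](0) P2=[2,3,5,3,2,2](0)
Move 2: P2 pit2 -> P1=[4,2,0,6,3,2](0) P2=[2,3,0,4,3,3](1)
Move 3: P1 pit1 -> P1=[4,0,1,7,3,2](0) P2=[2,3,0,4,3,3](1)
Move 4: P1 pit3 -> P1=[4,0,1,0,4,3](1) P2=[3,4,1,5,3,3](1)
Move 5: P1 pit5 -> P1=[4,0,1,0,4,0](2) P2=[4,5,1,5,3,3](1)
Move 6: P1 pit0 -> P1=[0,1,2,1,5,0](2) P2=[4,5,1,5,3,3](1)
Move 7: P1 pit4 -> P1=[0,1,2,1,0,1](3) P2=[5,6,2,5,3,3](1)

Answer: 3 1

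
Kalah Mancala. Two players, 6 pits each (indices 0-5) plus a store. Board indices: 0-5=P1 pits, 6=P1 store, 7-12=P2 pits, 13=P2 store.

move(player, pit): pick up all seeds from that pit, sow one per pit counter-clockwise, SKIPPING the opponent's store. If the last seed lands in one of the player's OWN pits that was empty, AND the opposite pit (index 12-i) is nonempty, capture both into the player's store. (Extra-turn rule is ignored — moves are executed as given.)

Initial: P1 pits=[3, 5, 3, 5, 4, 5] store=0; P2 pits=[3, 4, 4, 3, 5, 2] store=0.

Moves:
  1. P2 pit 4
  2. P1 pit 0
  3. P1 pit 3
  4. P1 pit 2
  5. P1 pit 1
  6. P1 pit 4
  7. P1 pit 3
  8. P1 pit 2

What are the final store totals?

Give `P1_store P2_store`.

Answer: 11 1

Derivation:
Move 1: P2 pit4 -> P1=[4,6,4,5,4,5](0) P2=[3,4,4,3,0,3](1)
Move 2: P1 pit0 -> P1=[0,7,5,6,5,5](0) P2=[3,4,4,3,0,3](1)
Move 3: P1 pit3 -> P1=[0,7,5,0,6,6](1) P2=[4,5,5,3,0,3](1)
Move 4: P1 pit2 -> P1=[0,7,0,1,7,7](2) P2=[5,5,5,3,0,3](1)
Move 5: P1 pit1 -> P1=[0,0,1,2,8,8](3) P2=[6,6,5,3,0,3](1)
Move 6: P1 pit4 -> P1=[0,0,1,2,0,9](4) P2=[7,7,6,4,1,4](1)
Move 7: P1 pit3 -> P1=[0,0,1,0,1,10](4) P2=[7,7,6,4,1,4](1)
Move 8: P1 pit2 -> P1=[0,0,0,0,1,10](11) P2=[7,7,0,4,1,4](1)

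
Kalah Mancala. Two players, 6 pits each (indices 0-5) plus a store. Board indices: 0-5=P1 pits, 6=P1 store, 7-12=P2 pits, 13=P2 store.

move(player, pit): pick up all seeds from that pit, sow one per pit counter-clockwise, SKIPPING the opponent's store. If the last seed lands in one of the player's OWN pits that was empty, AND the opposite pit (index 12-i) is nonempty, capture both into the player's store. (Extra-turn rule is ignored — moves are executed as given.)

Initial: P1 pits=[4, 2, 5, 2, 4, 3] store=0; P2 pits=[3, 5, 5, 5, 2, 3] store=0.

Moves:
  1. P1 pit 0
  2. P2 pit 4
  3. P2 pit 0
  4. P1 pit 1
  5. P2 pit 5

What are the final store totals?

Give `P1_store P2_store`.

Answer: 0 2

Derivation:
Move 1: P1 pit0 -> P1=[0,3,6,3,5,3](0) P2=[3,5,5,5,2,3](0)
Move 2: P2 pit4 -> P1=[0,3,6,3,5,3](0) P2=[3,5,5,5,0,4](1)
Move 3: P2 pit0 -> P1=[0,3,6,3,5,3](0) P2=[0,6,6,6,0,4](1)
Move 4: P1 pit1 -> P1=[0,0,7,4,6,3](0) P2=[0,6,6,6,0,4](1)
Move 5: P2 pit5 -> P1=[1,1,8,4,6,3](0) P2=[0,6,6,6,0,0](2)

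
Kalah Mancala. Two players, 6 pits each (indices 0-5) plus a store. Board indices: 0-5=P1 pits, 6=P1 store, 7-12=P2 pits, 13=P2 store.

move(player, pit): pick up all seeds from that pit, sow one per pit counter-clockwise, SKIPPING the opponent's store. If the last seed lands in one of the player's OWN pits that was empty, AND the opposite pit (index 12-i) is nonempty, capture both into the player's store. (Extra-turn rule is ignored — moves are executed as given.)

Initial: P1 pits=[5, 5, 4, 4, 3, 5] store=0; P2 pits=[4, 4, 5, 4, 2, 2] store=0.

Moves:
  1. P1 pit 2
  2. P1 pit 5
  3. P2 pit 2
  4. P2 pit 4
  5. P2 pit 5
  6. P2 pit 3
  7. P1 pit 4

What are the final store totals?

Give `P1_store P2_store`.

Move 1: P1 pit2 -> P1=[5,5,0,5,4,6](1) P2=[4,4,5,4,2,2](0)
Move 2: P1 pit5 -> P1=[5,5,0,5,4,0](2) P2=[5,5,6,5,3,2](0)
Move 3: P2 pit2 -> P1=[6,6,0,5,4,0](2) P2=[5,5,0,6,4,3](1)
Move 4: P2 pit4 -> P1=[7,7,0,5,4,0](2) P2=[5,5,0,6,0,4](2)
Move 5: P2 pit5 -> P1=[8,8,1,5,4,0](2) P2=[5,5,0,6,0,0](3)
Move 6: P2 pit3 -> P1=[9,9,2,5,4,0](2) P2=[5,5,0,0,1,1](4)
Move 7: P1 pit4 -> P1=[9,9,2,5,0,1](3) P2=[6,6,0,0,1,1](4)

Answer: 3 4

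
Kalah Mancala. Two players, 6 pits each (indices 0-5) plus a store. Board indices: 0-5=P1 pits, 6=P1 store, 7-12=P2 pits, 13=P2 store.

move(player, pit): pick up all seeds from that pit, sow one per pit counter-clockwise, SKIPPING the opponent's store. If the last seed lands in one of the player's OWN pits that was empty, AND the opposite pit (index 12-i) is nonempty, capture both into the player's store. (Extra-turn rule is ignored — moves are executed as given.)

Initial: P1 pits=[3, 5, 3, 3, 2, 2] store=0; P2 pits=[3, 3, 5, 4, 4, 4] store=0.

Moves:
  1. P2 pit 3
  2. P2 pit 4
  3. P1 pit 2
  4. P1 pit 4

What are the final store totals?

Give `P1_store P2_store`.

Answer: 2 2

Derivation:
Move 1: P2 pit3 -> P1=[4,5,3,3,2,2](0) P2=[3,3,5,0,5,5](1)
Move 2: P2 pit4 -> P1=[5,6,4,3,2,2](0) P2=[3,3,5,0,0,6](2)
Move 3: P1 pit2 -> P1=[5,6,0,4,3,3](1) P2=[3,3,5,0,0,6](2)
Move 4: P1 pit4 -> P1=[5,6,0,4,0,4](2) P2=[4,3,5,0,0,6](2)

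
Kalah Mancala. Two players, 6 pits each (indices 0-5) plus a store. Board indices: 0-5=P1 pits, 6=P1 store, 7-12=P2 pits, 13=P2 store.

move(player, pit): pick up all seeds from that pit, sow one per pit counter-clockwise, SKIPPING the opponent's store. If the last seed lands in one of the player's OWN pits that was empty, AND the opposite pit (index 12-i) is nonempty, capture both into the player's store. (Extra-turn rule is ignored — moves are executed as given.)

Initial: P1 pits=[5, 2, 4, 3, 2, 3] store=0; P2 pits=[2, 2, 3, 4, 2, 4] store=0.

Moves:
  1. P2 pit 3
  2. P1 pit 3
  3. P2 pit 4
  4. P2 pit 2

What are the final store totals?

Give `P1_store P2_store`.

Move 1: P2 pit3 -> P1=[6,2,4,3,2,3](0) P2=[2,2,3,0,3,5](1)
Move 2: P1 pit3 -> P1=[6,2,4,0,3,4](1) P2=[2,2,3,0,3,5](1)
Move 3: P2 pit4 -> P1=[7,2,4,0,3,4](1) P2=[2,2,3,0,0,6](2)
Move 4: P2 pit2 -> P1=[7,2,4,0,3,4](1) P2=[2,2,0,1,1,7](2)

Answer: 1 2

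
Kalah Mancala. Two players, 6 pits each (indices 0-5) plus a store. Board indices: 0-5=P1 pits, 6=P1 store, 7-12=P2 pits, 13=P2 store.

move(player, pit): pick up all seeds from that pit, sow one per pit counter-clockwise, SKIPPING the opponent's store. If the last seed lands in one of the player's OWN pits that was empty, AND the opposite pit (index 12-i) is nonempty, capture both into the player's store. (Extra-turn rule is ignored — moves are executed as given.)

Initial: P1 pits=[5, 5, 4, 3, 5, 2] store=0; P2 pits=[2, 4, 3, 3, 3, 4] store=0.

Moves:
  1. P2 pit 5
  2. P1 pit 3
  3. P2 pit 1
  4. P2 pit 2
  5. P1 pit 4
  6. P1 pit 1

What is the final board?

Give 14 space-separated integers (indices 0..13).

Move 1: P2 pit5 -> P1=[6,6,5,3,5,2](0) P2=[2,4,3,3,3,0](1)
Move 2: P1 pit3 -> P1=[6,6,5,0,6,3](1) P2=[2,4,3,3,3,0](1)
Move 3: P2 pit1 -> P1=[0,6,5,0,6,3](1) P2=[2,0,4,4,4,0](8)
Move 4: P2 pit2 -> P1=[0,6,5,0,6,3](1) P2=[2,0,0,5,5,1](9)
Move 5: P1 pit4 -> P1=[0,6,5,0,0,4](2) P2=[3,1,1,6,5,1](9)
Move 6: P1 pit1 -> P1=[0,0,6,1,1,5](3) P2=[4,1,1,6,5,1](9)

Answer: 0 0 6 1 1 5 3 4 1 1 6 5 1 9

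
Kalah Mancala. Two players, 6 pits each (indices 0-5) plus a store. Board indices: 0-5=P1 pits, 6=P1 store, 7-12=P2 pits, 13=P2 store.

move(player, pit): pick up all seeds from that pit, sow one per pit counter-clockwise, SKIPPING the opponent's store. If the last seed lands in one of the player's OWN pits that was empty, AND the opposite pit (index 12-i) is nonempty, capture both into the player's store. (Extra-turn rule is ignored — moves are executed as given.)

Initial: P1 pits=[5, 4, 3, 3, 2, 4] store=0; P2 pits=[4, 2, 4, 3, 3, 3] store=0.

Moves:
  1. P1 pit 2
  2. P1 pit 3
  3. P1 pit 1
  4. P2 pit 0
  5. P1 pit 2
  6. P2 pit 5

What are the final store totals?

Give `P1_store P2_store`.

Answer: 1 1

Derivation:
Move 1: P1 pit2 -> P1=[5,4,0,4,3,5](0) P2=[4,2,4,3,3,3](0)
Move 2: P1 pit3 -> P1=[5,4,0,0,4,6](1) P2=[5,2,4,3,3,3](0)
Move 3: P1 pit1 -> P1=[5,0,1,1,5,7](1) P2=[5,2,4,3,3,3](0)
Move 4: P2 pit0 -> P1=[5,0,1,1,5,7](1) P2=[0,3,5,4,4,4](0)
Move 5: P1 pit2 -> P1=[5,0,0,2,5,7](1) P2=[0,3,5,4,4,4](0)
Move 6: P2 pit5 -> P1=[6,1,1,2,5,7](1) P2=[0,3,5,4,4,0](1)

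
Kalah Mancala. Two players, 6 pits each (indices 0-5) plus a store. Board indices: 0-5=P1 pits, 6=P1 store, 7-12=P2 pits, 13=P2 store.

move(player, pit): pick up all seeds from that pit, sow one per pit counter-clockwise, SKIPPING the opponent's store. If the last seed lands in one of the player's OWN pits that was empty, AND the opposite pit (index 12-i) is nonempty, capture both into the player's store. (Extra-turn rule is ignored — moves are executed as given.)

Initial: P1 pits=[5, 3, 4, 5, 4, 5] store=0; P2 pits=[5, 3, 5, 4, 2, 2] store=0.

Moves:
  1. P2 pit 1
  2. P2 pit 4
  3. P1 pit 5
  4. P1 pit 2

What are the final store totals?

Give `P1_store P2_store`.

Answer: 2 1

Derivation:
Move 1: P2 pit1 -> P1=[5,3,4,5,4,5](0) P2=[5,0,6,5,3,2](0)
Move 2: P2 pit4 -> P1=[6,3,4,5,4,5](0) P2=[5,0,6,5,0,3](1)
Move 3: P1 pit5 -> P1=[6,3,4,5,4,0](1) P2=[6,1,7,6,0,3](1)
Move 4: P1 pit2 -> P1=[6,3,0,6,5,1](2) P2=[6,1,7,6,0,3](1)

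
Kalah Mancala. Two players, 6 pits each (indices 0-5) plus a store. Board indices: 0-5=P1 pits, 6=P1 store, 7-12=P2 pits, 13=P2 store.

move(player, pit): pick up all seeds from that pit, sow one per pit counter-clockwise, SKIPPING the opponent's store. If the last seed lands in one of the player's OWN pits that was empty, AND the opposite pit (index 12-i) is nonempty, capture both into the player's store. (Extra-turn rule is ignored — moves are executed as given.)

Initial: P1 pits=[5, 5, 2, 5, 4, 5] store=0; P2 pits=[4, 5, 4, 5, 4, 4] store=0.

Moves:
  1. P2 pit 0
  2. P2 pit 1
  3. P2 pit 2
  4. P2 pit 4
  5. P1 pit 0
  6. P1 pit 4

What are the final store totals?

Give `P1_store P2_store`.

Answer: 2 3

Derivation:
Move 1: P2 pit0 -> P1=[5,5,2,5,4,5](0) P2=[0,6,5,6,5,4](0)
Move 2: P2 pit1 -> P1=[6,5,2,5,4,5](0) P2=[0,0,6,7,6,5](1)
Move 3: P2 pit2 -> P1=[7,6,2,5,4,5](0) P2=[0,0,0,8,7,6](2)
Move 4: P2 pit4 -> P1=[8,7,3,6,5,5](0) P2=[0,0,0,8,0,7](3)
Move 5: P1 pit0 -> P1=[0,8,4,7,6,6](1) P2=[1,1,0,8,0,7](3)
Move 6: P1 pit4 -> P1=[0,8,4,7,0,7](2) P2=[2,2,1,9,0,7](3)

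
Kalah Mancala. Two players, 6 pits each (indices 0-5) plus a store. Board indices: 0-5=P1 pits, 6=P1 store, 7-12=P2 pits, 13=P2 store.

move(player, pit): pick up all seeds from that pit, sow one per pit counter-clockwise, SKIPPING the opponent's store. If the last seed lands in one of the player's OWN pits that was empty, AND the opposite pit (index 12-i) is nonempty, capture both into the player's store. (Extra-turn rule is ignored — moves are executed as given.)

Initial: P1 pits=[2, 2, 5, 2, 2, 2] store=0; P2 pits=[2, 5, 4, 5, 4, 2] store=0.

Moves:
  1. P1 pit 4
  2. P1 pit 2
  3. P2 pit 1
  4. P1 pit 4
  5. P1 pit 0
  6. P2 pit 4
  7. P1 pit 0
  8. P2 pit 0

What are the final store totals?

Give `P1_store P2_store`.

Move 1: P1 pit4 -> P1=[2,2,5,2,0,3](1) P2=[2,5,4,5,4,2](0)
Move 2: P1 pit2 -> P1=[2,2,0,3,1,4](2) P2=[3,5,4,5,4,2](0)
Move 3: P2 pit1 -> P1=[2,2,0,3,1,4](2) P2=[3,0,5,6,5,3](1)
Move 4: P1 pit4 -> P1=[2,2,0,3,0,5](2) P2=[3,0,5,6,5,3](1)
Move 5: P1 pit0 -> P1=[0,3,0,3,0,5](9) P2=[3,0,5,0,5,3](1)
Move 6: P2 pit4 -> P1=[1,4,1,3,0,5](9) P2=[3,0,5,0,0,4](2)
Move 7: P1 pit0 -> P1=[0,5,1,3,0,5](9) P2=[3,0,5,0,0,4](2)
Move 8: P2 pit0 -> P1=[0,5,0,3,0,5](9) P2=[0,1,6,0,0,4](4)

Answer: 9 4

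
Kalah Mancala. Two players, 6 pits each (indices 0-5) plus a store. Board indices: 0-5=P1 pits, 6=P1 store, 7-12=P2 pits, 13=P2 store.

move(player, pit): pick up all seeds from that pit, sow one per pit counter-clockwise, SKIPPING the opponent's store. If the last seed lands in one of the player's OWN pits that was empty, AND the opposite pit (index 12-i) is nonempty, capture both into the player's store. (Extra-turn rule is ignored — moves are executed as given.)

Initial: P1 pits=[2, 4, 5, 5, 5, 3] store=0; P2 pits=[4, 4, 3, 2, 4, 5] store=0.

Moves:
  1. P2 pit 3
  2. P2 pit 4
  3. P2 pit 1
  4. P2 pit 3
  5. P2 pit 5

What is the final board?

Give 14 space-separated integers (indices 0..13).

Move 1: P2 pit3 -> P1=[2,4,5,5,5,3](0) P2=[4,4,3,0,5,6](0)
Move 2: P2 pit4 -> P1=[3,5,6,5,5,3](0) P2=[4,4,3,0,0,7](1)
Move 3: P2 pit1 -> P1=[3,5,6,5,5,3](0) P2=[4,0,4,1,1,8](1)
Move 4: P2 pit3 -> P1=[3,5,6,5,5,3](0) P2=[4,0,4,0,2,8](1)
Move 5: P2 pit5 -> P1=[4,6,7,6,6,4](0) P2=[5,0,4,0,2,0](2)

Answer: 4 6 7 6 6 4 0 5 0 4 0 2 0 2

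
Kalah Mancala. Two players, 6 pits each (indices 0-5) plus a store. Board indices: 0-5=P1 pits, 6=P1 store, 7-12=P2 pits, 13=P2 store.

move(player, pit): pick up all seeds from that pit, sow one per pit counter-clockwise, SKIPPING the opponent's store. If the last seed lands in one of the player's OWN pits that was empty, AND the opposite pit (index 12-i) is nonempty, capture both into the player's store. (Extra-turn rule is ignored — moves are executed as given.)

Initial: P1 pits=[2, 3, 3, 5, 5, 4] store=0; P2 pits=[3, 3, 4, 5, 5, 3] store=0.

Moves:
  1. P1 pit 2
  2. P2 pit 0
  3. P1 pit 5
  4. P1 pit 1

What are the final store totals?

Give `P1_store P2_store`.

Answer: 1 0

Derivation:
Move 1: P1 pit2 -> P1=[2,3,0,6,6,5](0) P2=[3,3,4,5,5,3](0)
Move 2: P2 pit0 -> P1=[2,3,0,6,6,5](0) P2=[0,4,5,6,5,3](0)
Move 3: P1 pit5 -> P1=[2,3,0,6,6,0](1) P2=[1,5,6,7,5,3](0)
Move 4: P1 pit1 -> P1=[2,0,1,7,7,0](1) P2=[1,5,6,7,5,3](0)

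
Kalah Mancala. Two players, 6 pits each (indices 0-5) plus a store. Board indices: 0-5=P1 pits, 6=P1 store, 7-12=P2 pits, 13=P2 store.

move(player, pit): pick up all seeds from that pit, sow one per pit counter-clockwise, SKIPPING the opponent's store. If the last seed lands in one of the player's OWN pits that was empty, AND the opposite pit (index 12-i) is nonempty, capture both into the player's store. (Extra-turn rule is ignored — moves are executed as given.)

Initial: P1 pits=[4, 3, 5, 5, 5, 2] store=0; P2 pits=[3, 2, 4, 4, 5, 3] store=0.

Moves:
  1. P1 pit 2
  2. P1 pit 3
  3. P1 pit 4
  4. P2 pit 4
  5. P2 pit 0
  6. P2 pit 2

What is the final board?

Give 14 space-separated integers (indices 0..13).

Answer: 6 5 2 1 0 5 3 0 5 0 7 2 6 3

Derivation:
Move 1: P1 pit2 -> P1=[4,3,0,6,6,3](1) P2=[4,2,4,4,5,3](0)
Move 2: P1 pit3 -> P1=[4,3,0,0,7,4](2) P2=[5,3,5,4,5,3](0)
Move 3: P1 pit4 -> P1=[4,3,0,0,0,5](3) P2=[6,4,6,5,6,3](0)
Move 4: P2 pit4 -> P1=[5,4,1,1,0,5](3) P2=[6,4,6,5,0,4](1)
Move 5: P2 pit0 -> P1=[5,4,1,1,0,5](3) P2=[0,5,7,6,1,5](2)
Move 6: P2 pit2 -> P1=[6,5,2,1,0,5](3) P2=[0,5,0,7,2,6](3)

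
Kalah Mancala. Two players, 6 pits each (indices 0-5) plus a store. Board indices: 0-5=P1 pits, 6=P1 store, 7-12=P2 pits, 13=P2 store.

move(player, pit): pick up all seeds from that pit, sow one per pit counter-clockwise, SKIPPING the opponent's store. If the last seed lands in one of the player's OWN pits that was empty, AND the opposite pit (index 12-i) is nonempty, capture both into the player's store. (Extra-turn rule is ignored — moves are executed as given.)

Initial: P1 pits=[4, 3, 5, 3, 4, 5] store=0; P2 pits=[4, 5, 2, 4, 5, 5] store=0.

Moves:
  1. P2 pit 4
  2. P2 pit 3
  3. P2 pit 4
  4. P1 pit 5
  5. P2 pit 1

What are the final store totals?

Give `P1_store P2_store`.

Move 1: P2 pit4 -> P1=[5,4,6,3,4,5](0) P2=[4,5,2,4,0,6](1)
Move 2: P2 pit3 -> P1=[6,4,6,3,4,5](0) P2=[4,5,2,0,1,7](2)
Move 3: P2 pit4 -> P1=[6,4,6,3,4,5](0) P2=[4,5,2,0,0,8](2)
Move 4: P1 pit5 -> P1=[6,4,6,3,4,0](1) P2=[5,6,3,1,0,8](2)
Move 5: P2 pit1 -> P1=[7,4,6,3,4,0](1) P2=[5,0,4,2,1,9](3)

Answer: 1 3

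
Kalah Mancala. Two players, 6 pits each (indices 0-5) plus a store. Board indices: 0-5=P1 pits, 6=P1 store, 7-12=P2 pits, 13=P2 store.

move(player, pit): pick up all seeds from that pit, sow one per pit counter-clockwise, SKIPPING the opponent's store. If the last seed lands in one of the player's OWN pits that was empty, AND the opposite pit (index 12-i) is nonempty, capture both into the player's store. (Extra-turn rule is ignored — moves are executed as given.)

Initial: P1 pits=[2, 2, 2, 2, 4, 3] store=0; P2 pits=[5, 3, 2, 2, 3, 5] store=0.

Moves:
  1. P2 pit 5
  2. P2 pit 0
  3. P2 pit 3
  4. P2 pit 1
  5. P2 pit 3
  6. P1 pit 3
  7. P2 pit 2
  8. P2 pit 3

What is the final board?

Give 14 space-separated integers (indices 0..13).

Move 1: P2 pit5 -> P1=[3,3,3,3,4,3](0) P2=[5,3,2,2,3,0](1)
Move 2: P2 pit0 -> P1=[0,3,3,3,4,3](0) P2=[0,4,3,3,4,0](5)
Move 3: P2 pit3 -> P1=[0,3,3,3,4,3](0) P2=[0,4,3,0,5,1](6)
Move 4: P2 pit1 -> P1=[0,3,3,3,4,3](0) P2=[0,0,4,1,6,2](6)
Move 5: P2 pit3 -> P1=[0,3,3,3,4,3](0) P2=[0,0,4,0,7,2](6)
Move 6: P1 pit3 -> P1=[0,3,3,0,5,4](1) P2=[0,0,4,0,7,2](6)
Move 7: P2 pit2 -> P1=[0,3,3,0,5,4](1) P2=[0,0,0,1,8,3](7)
Move 8: P2 pit3 -> P1=[0,3,3,0,5,4](1) P2=[0,0,0,0,9,3](7)

Answer: 0 3 3 0 5 4 1 0 0 0 0 9 3 7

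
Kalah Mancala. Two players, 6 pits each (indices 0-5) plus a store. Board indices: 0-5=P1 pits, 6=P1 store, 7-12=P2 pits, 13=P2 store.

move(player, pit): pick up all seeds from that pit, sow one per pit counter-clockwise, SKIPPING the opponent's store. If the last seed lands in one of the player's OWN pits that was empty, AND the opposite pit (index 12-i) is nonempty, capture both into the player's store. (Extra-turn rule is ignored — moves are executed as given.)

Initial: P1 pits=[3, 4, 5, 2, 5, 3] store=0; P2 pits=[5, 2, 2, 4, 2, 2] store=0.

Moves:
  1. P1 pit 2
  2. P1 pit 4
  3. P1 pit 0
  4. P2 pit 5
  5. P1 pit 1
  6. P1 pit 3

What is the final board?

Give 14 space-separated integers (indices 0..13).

Answer: 1 0 2 0 2 7 4 8 4 3 5 2 0 1

Derivation:
Move 1: P1 pit2 -> P1=[3,4,0,3,6,4](1) P2=[6,2,2,4,2,2](0)
Move 2: P1 pit4 -> P1=[3,4,0,3,0,5](2) P2=[7,3,3,5,2,2](0)
Move 3: P1 pit0 -> P1=[0,5,1,4,0,5](2) P2=[7,3,3,5,2,2](0)
Move 4: P2 pit5 -> P1=[1,5,1,4,0,5](2) P2=[7,3,3,5,2,0](1)
Move 5: P1 pit1 -> P1=[1,0,2,5,1,6](3) P2=[7,3,3,5,2,0](1)
Move 6: P1 pit3 -> P1=[1,0,2,0,2,7](4) P2=[8,4,3,5,2,0](1)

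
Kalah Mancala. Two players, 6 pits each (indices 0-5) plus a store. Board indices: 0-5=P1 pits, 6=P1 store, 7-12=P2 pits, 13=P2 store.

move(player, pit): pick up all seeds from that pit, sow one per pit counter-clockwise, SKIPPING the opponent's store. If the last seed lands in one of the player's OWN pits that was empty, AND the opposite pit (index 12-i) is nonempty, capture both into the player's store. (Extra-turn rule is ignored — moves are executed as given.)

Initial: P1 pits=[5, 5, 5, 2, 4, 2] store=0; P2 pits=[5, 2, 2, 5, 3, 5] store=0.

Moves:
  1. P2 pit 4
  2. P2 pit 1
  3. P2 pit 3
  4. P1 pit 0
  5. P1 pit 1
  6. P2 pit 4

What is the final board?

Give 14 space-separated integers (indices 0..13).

Move 1: P2 pit4 -> P1=[6,5,5,2,4,2](0) P2=[5,2,2,5,0,6](1)
Move 2: P2 pit1 -> P1=[6,5,5,2,4,2](0) P2=[5,0,3,6,0,6](1)
Move 3: P2 pit3 -> P1=[7,6,6,2,4,2](0) P2=[5,0,3,0,1,7](2)
Move 4: P1 pit0 -> P1=[0,7,7,3,5,3](1) P2=[6,0,3,0,1,7](2)
Move 5: P1 pit1 -> P1=[0,0,8,4,6,4](2) P2=[7,1,3,0,1,7](2)
Move 6: P2 pit4 -> P1=[0,0,8,4,6,4](2) P2=[7,1,3,0,0,8](2)

Answer: 0 0 8 4 6 4 2 7 1 3 0 0 8 2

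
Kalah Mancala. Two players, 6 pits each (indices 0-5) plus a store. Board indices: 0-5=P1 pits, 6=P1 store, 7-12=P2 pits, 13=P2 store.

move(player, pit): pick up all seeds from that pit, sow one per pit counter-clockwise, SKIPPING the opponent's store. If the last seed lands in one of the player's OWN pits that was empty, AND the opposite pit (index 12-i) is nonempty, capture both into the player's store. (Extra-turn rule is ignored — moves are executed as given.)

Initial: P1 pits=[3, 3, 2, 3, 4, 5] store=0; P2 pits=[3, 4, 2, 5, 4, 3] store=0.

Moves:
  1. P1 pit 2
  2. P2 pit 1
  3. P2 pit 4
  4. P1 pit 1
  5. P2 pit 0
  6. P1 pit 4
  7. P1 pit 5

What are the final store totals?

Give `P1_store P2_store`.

Move 1: P1 pit2 -> P1=[3,3,0,4,5,5](0) P2=[3,4,2,5,4,3](0)
Move 2: P2 pit1 -> P1=[3,3,0,4,5,5](0) P2=[3,0,3,6,5,4](0)
Move 3: P2 pit4 -> P1=[4,4,1,4,5,5](0) P2=[3,0,3,6,0,5](1)
Move 4: P1 pit1 -> P1=[4,0,2,5,6,6](0) P2=[3,0,3,6,0,5](1)
Move 5: P2 pit0 -> P1=[4,0,2,5,6,6](0) P2=[0,1,4,7,0,5](1)
Move 6: P1 pit4 -> P1=[4,0,2,5,0,7](1) P2=[1,2,5,8,0,5](1)
Move 7: P1 pit5 -> P1=[4,0,2,5,0,0](2) P2=[2,3,6,9,1,6](1)

Answer: 2 1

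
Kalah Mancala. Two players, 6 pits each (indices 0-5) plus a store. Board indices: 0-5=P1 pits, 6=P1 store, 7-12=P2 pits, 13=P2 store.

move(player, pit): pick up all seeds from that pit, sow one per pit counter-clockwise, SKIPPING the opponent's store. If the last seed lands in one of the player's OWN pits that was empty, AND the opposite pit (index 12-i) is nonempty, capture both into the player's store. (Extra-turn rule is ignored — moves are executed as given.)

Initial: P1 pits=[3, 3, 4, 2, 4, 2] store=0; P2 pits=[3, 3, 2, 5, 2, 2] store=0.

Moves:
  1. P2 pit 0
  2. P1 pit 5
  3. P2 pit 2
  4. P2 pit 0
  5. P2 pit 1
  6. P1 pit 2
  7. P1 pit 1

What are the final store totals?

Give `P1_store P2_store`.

Move 1: P2 pit0 -> P1=[3,3,4,2,4,2](0) P2=[0,4,3,6,2,2](0)
Move 2: P1 pit5 -> P1=[3,3,4,2,4,0](1) P2=[1,4,3,6,2,2](0)
Move 3: P2 pit2 -> P1=[3,3,4,2,4,0](1) P2=[1,4,0,7,3,3](0)
Move 4: P2 pit0 -> P1=[3,3,4,2,4,0](1) P2=[0,5,0,7,3,3](0)
Move 5: P2 pit1 -> P1=[3,3,4,2,4,0](1) P2=[0,0,1,8,4,4](1)
Move 6: P1 pit2 -> P1=[3,3,0,3,5,1](2) P2=[0,0,1,8,4,4](1)
Move 7: P1 pit1 -> P1=[3,0,1,4,6,1](2) P2=[0,0,1,8,4,4](1)

Answer: 2 1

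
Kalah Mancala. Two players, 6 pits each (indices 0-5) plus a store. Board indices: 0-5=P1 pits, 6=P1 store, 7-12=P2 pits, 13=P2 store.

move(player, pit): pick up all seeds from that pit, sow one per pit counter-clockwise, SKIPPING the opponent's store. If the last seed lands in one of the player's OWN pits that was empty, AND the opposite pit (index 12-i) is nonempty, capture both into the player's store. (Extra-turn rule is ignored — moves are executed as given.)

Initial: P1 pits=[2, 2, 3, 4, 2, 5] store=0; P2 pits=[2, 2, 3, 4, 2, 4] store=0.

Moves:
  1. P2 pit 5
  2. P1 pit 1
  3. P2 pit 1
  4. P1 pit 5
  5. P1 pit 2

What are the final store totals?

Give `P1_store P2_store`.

Answer: 2 1

Derivation:
Move 1: P2 pit5 -> P1=[3,3,4,4,2,5](0) P2=[2,2,3,4,2,0](1)
Move 2: P1 pit1 -> P1=[3,0,5,5,3,5](0) P2=[2,2,3,4,2,0](1)
Move 3: P2 pit1 -> P1=[3,0,5,5,3,5](0) P2=[2,0,4,5,2,0](1)
Move 4: P1 pit5 -> P1=[3,0,5,5,3,0](1) P2=[3,1,5,6,2,0](1)
Move 5: P1 pit2 -> P1=[3,0,0,6,4,1](2) P2=[4,1,5,6,2,0](1)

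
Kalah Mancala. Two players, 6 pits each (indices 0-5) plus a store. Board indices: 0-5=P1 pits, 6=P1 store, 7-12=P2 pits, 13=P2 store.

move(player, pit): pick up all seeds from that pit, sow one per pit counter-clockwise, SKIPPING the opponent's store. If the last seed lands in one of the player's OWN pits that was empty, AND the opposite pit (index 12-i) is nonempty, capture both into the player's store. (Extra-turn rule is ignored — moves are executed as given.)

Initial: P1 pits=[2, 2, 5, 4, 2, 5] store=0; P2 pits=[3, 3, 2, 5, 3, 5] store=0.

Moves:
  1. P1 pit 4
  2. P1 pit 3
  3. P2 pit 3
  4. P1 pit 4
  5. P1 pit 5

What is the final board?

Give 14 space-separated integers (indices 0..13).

Move 1: P1 pit4 -> P1=[2,2,5,4,0,6](1) P2=[3,3,2,5,3,5](0)
Move 2: P1 pit3 -> P1=[2,2,5,0,1,7](2) P2=[4,3,2,5,3,5](0)
Move 3: P2 pit3 -> P1=[3,3,5,0,1,7](2) P2=[4,3,2,0,4,6](1)
Move 4: P1 pit4 -> P1=[3,3,5,0,0,8](2) P2=[4,3,2,0,4,6](1)
Move 5: P1 pit5 -> P1=[4,3,5,0,0,0](3) P2=[5,4,3,1,5,7](1)

Answer: 4 3 5 0 0 0 3 5 4 3 1 5 7 1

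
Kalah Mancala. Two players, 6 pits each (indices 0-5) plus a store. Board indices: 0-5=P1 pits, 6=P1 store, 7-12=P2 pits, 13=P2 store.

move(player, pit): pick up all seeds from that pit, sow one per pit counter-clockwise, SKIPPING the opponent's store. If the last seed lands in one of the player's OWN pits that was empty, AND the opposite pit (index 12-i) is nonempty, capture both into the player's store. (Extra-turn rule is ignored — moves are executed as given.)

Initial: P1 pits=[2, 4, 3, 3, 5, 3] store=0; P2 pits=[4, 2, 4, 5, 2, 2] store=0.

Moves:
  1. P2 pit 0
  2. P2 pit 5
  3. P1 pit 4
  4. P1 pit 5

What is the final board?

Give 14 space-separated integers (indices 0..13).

Move 1: P2 pit0 -> P1=[2,4,3,3,5,3](0) P2=[0,3,5,6,3,2](0)
Move 2: P2 pit5 -> P1=[3,4,3,3,5,3](0) P2=[0,3,5,6,3,0](1)
Move 3: P1 pit4 -> P1=[3,4,3,3,0,4](1) P2=[1,4,6,6,3,0](1)
Move 4: P1 pit5 -> P1=[3,4,3,3,0,0](2) P2=[2,5,7,6,3,0](1)

Answer: 3 4 3 3 0 0 2 2 5 7 6 3 0 1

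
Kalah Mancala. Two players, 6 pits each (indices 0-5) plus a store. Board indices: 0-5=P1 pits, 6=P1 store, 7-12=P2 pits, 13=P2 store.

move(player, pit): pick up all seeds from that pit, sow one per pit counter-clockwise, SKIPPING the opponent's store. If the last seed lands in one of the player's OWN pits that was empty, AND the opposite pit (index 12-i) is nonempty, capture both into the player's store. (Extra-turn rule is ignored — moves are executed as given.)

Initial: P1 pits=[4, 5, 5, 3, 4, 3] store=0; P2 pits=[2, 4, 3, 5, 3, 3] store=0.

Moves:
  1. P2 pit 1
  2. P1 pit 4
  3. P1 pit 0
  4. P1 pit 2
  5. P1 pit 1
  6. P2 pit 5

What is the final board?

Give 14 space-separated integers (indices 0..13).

Move 1: P2 pit1 -> P1=[4,5,5,3,4,3](0) P2=[2,0,4,6,4,4](0)
Move 2: P1 pit4 -> P1=[4,5,5,3,0,4](1) P2=[3,1,4,6,4,4](0)
Move 3: P1 pit0 -> P1=[0,6,6,4,0,4](3) P2=[3,0,4,6,4,4](0)
Move 4: P1 pit2 -> P1=[0,6,0,5,1,5](4) P2=[4,1,4,6,4,4](0)
Move 5: P1 pit1 -> P1=[0,0,1,6,2,6](5) P2=[5,1,4,6,4,4](0)
Move 6: P2 pit5 -> P1=[1,1,2,6,2,6](5) P2=[5,1,4,6,4,0](1)

Answer: 1 1 2 6 2 6 5 5 1 4 6 4 0 1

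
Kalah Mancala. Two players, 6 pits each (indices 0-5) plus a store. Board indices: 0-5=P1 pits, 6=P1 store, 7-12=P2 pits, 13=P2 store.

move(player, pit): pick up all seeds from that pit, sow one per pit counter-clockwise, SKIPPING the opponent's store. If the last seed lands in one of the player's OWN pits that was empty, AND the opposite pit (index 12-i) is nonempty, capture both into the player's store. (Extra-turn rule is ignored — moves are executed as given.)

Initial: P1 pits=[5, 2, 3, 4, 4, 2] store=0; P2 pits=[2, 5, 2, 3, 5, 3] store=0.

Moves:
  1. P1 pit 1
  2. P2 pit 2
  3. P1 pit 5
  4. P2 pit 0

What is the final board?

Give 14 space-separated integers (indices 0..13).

Answer: 5 0 4 5 4 0 1 0 6 1 5 6 3 0

Derivation:
Move 1: P1 pit1 -> P1=[5,0,4,5,4,2](0) P2=[2,5,2,3,5,3](0)
Move 2: P2 pit2 -> P1=[5,0,4,5,4,2](0) P2=[2,5,0,4,6,3](0)
Move 3: P1 pit5 -> P1=[5,0,4,5,4,0](1) P2=[3,5,0,4,6,3](0)
Move 4: P2 pit0 -> P1=[5,0,4,5,4,0](1) P2=[0,6,1,5,6,3](0)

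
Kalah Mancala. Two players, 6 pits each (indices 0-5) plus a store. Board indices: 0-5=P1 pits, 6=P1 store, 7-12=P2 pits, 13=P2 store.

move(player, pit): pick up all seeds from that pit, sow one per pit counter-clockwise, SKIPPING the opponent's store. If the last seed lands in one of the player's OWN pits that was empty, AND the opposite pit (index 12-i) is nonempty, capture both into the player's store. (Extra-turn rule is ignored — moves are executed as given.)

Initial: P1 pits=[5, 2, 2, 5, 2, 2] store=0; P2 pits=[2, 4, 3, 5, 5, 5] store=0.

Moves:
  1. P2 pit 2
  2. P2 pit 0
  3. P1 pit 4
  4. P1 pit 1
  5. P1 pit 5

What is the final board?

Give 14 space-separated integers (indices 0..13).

Move 1: P2 pit2 -> P1=[5,2,2,5,2,2](0) P2=[2,4,0,6,6,6](0)
Move 2: P2 pit0 -> P1=[5,2,2,0,2,2](0) P2=[0,5,0,6,6,6](6)
Move 3: P1 pit4 -> P1=[5,2,2,0,0,3](1) P2=[0,5,0,6,6,6](6)
Move 4: P1 pit1 -> P1=[5,0,3,1,0,3](1) P2=[0,5,0,6,6,6](6)
Move 5: P1 pit5 -> P1=[5,0,3,1,0,0](2) P2=[1,6,0,6,6,6](6)

Answer: 5 0 3 1 0 0 2 1 6 0 6 6 6 6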